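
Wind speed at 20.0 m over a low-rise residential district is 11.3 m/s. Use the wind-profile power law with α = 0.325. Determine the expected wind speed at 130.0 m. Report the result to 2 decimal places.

20.76 m/s

Power-law profile: V₂ = V₁ · (z₂/z₁)^α
V₂ = 11.3 × (130.0/20.0)^0.325 = 11.3 × (6.5000)^0.325
    = 11.3 × 1.8374 = 20.7623 m/s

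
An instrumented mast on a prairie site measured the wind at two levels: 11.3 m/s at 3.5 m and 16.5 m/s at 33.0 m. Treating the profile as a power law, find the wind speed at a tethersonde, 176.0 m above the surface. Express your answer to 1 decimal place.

21.9 m/s

First find α: α = ln(V₂/V₁)/ln(z₂/z₁) = ln(16.5/11.3)/ln(33.0/3.5) = 0.37856/2.24374 = 0.1687
Extrapolate from 33.0 m to 176.0 m: V₃ = 16.5 × (176.0/33.0)^0.1687 = 16.5 × 1.3263 = 21.8847 m/s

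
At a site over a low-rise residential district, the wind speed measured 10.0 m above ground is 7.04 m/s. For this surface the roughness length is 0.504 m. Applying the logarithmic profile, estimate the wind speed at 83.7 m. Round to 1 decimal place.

Log law: V(z) ∝ ln(z/z₀), so V₂/V₁ = ln(z₂/z₀) / ln(z₁/z₀).
ln(83.7/0.504) = 5.1124, ln(10.0/0.504) = 2.9878
V₂ = 7.04 × 5.1124/2.9878 = 7.04 × 1.7111 = 12.0463 m/s

12.0 m/s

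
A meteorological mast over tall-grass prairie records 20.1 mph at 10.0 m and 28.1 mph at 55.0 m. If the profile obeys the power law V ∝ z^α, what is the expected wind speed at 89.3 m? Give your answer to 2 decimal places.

30.91 mph

First find α: α = ln(V₂/V₁)/ln(z₂/z₁) = ln(28.1/20.1)/ln(55.0/10.0) = 0.33505/1.70475 = 0.1965
Extrapolate from 55.0 m to 89.3 m: V₃ = 28.1 × (89.3/55.0)^0.1965 = 28.1 × 1.0999 = 30.9083 mph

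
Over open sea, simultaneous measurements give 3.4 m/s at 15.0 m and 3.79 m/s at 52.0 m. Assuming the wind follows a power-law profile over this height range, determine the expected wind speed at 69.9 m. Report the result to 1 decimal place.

First find α: α = ln(V₂/V₁)/ln(z₂/z₁) = ln(3.79/3.4)/ln(52.0/15.0) = 0.10859/1.24319 = 0.0873
Extrapolate from 52.0 m to 69.9 m: V₃ = 3.79 × (69.9/52.0)^0.0873 = 3.79 × 1.0262 = 3.8892 m/s

3.9 m/s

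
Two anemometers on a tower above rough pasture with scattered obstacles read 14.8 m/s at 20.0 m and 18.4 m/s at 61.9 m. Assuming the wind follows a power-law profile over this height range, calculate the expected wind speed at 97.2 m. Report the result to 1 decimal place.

First find α: α = ln(V₂/V₁)/ln(z₂/z₁) = ln(18.4/14.8)/ln(61.9/20.0) = 0.21772/1.12979 = 0.1927
Extrapolate from 61.9 m to 97.2 m: V₃ = 18.4 × (97.2/61.9)^0.1927 = 18.4 × 1.0909 = 20.0717 m/s

20.1 m/s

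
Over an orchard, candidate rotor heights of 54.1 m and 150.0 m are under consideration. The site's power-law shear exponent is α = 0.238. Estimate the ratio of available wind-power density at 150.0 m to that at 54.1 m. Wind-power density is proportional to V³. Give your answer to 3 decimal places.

2.071

Speed ratio: V_B/V_A = (z_B/z_A)^α = (150.0/54.1)^0.238 = (2.7726)^0.238 = 1.27470
Power-density ratio: P_B/P_A = (V_B/V_A)³ = (1.27470)³ = 2.07122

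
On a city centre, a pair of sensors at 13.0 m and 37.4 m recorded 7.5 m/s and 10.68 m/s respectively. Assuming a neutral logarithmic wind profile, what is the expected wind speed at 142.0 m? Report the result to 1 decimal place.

14.7 m/s

Log law: V ∝ ln(z/z₀). From the pair, with r = V₁/V₂ = 0.70225,
ln z₀ = (ln z₁ − r·ln z₂)/(1 − r) = (2.5649 − 0.70225×3.6217)/0.29775 = 0.0727 → z₀ = 1.075 m
V₃ = V₁ · ln(z₃/z₀)/ln(z₁/z₀) = 7.5 × 4.8831/2.4923 = 14.6949 m/s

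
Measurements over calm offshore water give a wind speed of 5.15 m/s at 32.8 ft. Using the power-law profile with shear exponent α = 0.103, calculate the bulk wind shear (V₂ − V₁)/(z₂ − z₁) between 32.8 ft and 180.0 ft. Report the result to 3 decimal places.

Power law: V₂ = V₁ · (z₂/z₁)^α = 5.15 × (5.4878)^0.103 = 6.1371 m/s
ΔV/Δz = (6.1371 − 5.15)/(180.0 − 32.8) = 0.9871/147.2000 = 0.00671 m/s/ft

0.007 m/s/ft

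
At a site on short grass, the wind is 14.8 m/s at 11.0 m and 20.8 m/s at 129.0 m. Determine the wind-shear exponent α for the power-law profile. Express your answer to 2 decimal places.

α ≈ 0.14

Power law: V₂/V₁ = (z₂/z₁)^α ⇒ α = ln(V₂/V₁) / ln(z₂/z₁)
α = ln(20.8/14.8) / ln(129.0/11.0) = ln(1.4054) / ln(11.7273)
  = 0.34033 / 2.46192 = 0.13824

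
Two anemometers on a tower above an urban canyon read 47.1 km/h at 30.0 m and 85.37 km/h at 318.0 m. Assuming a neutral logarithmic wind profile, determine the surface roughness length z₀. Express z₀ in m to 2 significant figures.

z₀ ≈ 1.6 m

Log law: V(z) ∝ ln(z/z₀). With r = V₁/V₂ = 47.1/85.37 = 0.55172,
r · ln(z₂/z₀) = ln(z₁/z₀) ⇒ ln z₀ = (ln z₁ − r·ln z₂)/(1 − r)
ln z₀ = (3.40120 − 0.55172×5.76205) / 0.44828 = 0.4956
z₀ = exp(0.4956) = 1.642 m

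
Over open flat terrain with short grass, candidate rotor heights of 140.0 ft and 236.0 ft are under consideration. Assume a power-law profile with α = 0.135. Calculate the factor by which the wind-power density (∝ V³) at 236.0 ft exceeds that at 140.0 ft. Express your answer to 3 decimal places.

Speed ratio: V_B/V_A = (z_B/z_A)^α = (236.0/140.0)^0.135 = (1.6857)^0.135 = 1.07304
Power-density ratio: P_B/P_A = (V_B/V_A)³ = (1.07304)³ = 1.23551

1.236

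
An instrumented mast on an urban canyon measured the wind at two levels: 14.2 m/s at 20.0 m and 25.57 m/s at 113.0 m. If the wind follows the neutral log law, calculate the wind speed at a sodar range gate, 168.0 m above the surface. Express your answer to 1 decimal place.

Log law: V ∝ ln(z/z₀). From the pair, with r = V₁/V₂ = 0.55534,
ln z₀ = (ln z₁ − r·ln z₂)/(1 − r) = (2.9957 − 0.55534×4.7274)/0.44466 = 0.8331 → z₀ = 2.300 m
V₃ = V₁ · ln(z₃/z₀)/ln(z₁/z₀) = 14.2 × 4.2909/2.1627 = 28.1739 m/s

28.2 m/s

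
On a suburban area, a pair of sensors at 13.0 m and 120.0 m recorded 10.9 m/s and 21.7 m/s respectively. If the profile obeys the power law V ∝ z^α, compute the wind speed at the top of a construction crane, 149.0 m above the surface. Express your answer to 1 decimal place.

23.2 m/s

First find α: α = ln(V₂/V₁)/ln(z₂/z₁) = ln(21.7/10.9)/ln(120.0/13.0) = 0.68855/2.22254 = 0.3098
Extrapolate from 120.0 m to 149.0 m: V₃ = 21.7 × (149.0/120.0)^0.3098 = 21.7 × 1.0694 = 23.2051 m/s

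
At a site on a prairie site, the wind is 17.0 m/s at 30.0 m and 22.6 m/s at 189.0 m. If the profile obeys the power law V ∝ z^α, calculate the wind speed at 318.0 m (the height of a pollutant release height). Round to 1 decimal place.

24.5 m/s

First find α: α = ln(V₂/V₁)/ln(z₂/z₁) = ln(22.6/17.0)/ln(189.0/30.0) = 0.28474/1.84055 = 0.1547
Extrapolate from 189.0 m to 318.0 m: V₃ = 22.6 × (318.0/189.0)^0.1547 = 22.6 × 1.0838 = 24.4943 m/s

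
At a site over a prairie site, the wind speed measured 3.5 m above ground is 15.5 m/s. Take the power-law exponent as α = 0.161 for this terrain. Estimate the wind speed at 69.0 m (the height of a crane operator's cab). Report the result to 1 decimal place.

25.0 m/s

Power-law profile: V₂ = V₁ · (z₂/z₁)^α
V₂ = 15.5 × (69.0/3.5)^0.161 = 15.5 × (19.7143)^0.161
    = 15.5 × 1.6161 = 25.0491 m/s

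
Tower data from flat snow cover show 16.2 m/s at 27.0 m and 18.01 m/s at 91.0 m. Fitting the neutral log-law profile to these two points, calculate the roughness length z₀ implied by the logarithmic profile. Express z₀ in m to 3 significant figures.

z₀ ≈ 0.000511 m

Log law: V(z) ∝ ln(z/z₀). With r = V₁/V₂ = 16.2/18.01 = 0.89950,
r · ln(z₂/z₀) = ln(z₁/z₀) ⇒ ln z₀ = (ln z₁ − r·ln z₂)/(1 − r)
ln z₀ = (3.29584 − 0.89950×4.51086) / 0.10050 = -7.5790
z₀ = exp(-7.5790) = 0.0005111 m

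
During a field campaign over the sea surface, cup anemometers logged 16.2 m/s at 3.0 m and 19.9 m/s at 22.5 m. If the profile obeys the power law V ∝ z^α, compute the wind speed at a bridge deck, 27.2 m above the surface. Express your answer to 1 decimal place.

20.3 m/s

First find α: α = ln(V₂/V₁)/ln(z₂/z₁) = ln(19.9/16.2)/ln(22.5/3.0) = 0.20571/2.01490 = 0.1021
Extrapolate from 22.5 m to 27.2 m: V₃ = 19.9 × (27.2/22.5)^0.1021 = 19.9 × 1.0196 = 20.2892 m/s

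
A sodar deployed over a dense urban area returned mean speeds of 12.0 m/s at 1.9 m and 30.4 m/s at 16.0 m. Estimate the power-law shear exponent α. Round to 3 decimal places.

α ≈ 0.436

Power law: V₂/V₁ = (z₂/z₁)^α ⇒ α = ln(V₂/V₁) / ln(z₂/z₁)
α = ln(30.4/12.0) / ln(16.0/1.9) = ln(2.5333) / ln(8.4211)
  = 0.92954 / 2.13073 = 0.43625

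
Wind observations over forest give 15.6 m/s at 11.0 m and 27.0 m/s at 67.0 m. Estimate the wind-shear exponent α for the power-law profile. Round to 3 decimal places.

α ≈ 0.304

Power law: V₂/V₁ = (z₂/z₁)^α ⇒ α = ln(V₂/V₁) / ln(z₂/z₁)
α = ln(27.0/15.6) / ln(67.0/11.0) = ln(1.7308) / ln(6.0909)
  = 0.54857 / 1.80680 = 0.30361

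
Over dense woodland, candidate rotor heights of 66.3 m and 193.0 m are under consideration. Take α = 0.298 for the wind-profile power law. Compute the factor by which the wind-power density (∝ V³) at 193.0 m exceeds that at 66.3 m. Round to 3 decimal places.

Speed ratio: V_B/V_A = (z_B/z_A)^α = (193.0/66.3)^0.298 = (2.9110)^0.298 = 1.37494
Power-density ratio: P_B/P_A = (V_B/V_A)³ = (1.37494)³ = 2.59929

2.599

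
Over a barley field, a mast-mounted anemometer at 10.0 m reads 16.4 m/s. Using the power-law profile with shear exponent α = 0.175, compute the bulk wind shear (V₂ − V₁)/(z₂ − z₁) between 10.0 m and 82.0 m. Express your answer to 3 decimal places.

Power law: V₂ = V₁ · (z₂/z₁)^α = 16.4 × (8.2000)^0.175 = 23.7007 m/s
ΔV/Δz = (23.7007 − 16.4)/(82.0 − 10.0) = 7.3007/72.0000 = 0.10140 m/s/m

0.101 m/s/m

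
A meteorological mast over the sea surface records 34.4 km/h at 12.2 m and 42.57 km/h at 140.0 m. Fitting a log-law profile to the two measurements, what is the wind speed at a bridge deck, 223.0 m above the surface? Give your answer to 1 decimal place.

44.1 km/h

Log law: V ∝ ln(z/z₀). From the pair, with r = V₁/V₂ = 0.80808,
ln z₀ = (ln z₁ − r·ln z₂)/(1 − r) = (2.5014 − 0.80808×4.9416)/0.19192 = -7.7731 → z₀ = 0.0004209 m
V₃ = V₁ · ln(z₃/z₀)/ln(z₁/z₀) = 34.4 × 13.1803/10.2746 = 44.1286 km/h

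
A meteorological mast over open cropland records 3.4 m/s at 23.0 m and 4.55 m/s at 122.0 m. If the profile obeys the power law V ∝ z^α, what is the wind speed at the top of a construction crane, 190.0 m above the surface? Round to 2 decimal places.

First find α: α = ln(V₂/V₁)/ln(z₂/z₁) = ln(4.55/3.4)/ln(122.0/23.0) = 0.29135/1.66853 = 0.1746
Extrapolate from 122.0 m to 190.0 m: V₃ = 4.55 × (190.0/122.0)^0.1746 = 4.55 × 1.0804 = 4.9159 m/s

4.92 m/s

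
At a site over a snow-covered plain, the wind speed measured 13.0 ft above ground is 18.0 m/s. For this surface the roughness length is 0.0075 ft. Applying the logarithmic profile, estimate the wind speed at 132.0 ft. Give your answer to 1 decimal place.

23.6 m/s

Log law: V(z) ∝ ln(z/z₀), so V₂/V₁ = ln(z₂/z₀) / ln(z₁/z₀).
ln(132.0/0.0075) = 9.7757, ln(13.0/0.0075) = 7.4578
V₂ = 18.0 × 9.7757/7.4578 = 18.0 × 1.3108 = 23.5943 m/s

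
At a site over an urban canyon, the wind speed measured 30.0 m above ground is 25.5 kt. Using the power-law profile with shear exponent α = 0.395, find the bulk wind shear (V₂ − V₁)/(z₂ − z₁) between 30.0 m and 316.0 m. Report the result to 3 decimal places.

Power law: V₂ = V₁ · (z₂/z₁)^α = 25.5 × (10.5333)^0.395 = 64.6329 kt
ΔV/Δz = (64.6329 − 25.5)/(316.0 − 30.0) = 39.1329/286.0000 = 0.13683 kt/m

0.137 kt/m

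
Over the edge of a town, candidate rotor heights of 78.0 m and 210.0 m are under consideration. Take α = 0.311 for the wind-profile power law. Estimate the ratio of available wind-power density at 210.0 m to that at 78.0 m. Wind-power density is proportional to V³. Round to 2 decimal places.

2.52

Speed ratio: V_B/V_A = (z_B/z_A)^α = (210.0/78.0)^0.311 = (2.6923)^0.311 = 1.36072
Power-density ratio: P_B/P_A = (V_B/V_A)³ = (1.36072)³ = 2.51945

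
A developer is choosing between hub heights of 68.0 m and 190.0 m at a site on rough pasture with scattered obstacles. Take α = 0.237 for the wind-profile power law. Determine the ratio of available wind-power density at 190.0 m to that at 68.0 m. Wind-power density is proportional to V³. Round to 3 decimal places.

2.076

Speed ratio: V_B/V_A = (z_B/z_A)^α = (190.0/68.0)^0.237 = (2.7941)^0.237 = 1.27573
Power-density ratio: P_B/P_A = (V_B/V_A)³ = (1.27573)³ = 2.07625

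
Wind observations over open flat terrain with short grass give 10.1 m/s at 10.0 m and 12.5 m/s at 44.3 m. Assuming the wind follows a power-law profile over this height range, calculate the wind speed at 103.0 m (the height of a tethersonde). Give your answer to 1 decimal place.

14.1 m/s

First find α: α = ln(V₂/V₁)/ln(z₂/z₁) = ln(12.5/10.1)/ln(44.3/10.0) = 0.21319/1.48840 = 0.1432
Extrapolate from 44.3 m to 103.0 m: V₃ = 12.5 × (103.0/44.3)^0.1432 = 12.5 × 1.1285 = 14.1058 m/s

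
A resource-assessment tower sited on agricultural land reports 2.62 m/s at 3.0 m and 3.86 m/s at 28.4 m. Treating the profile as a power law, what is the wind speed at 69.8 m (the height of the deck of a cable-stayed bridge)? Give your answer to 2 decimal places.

First find α: α = ln(V₂/V₁)/ln(z₂/z₁) = ln(3.86/2.62)/ln(28.4/3.0) = 0.38749/2.24778 = 0.1724
Extrapolate from 28.4 m to 69.8 m: V₃ = 3.86 × (69.8/28.4)^0.1724 = 3.86 × 1.1677 = 4.5073 m/s

4.51 m/s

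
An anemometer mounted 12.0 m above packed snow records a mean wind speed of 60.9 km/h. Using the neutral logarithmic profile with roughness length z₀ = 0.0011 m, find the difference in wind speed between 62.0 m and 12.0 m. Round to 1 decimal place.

Log law: V₂ = V₁ · ln(z₂/z₀)/ln(z₁/z₀) = 60.9 × 10.9396/9.2974 = 71.6570 km/h
ΔV = 71.6570 − 60.9 = 10.7570 km/h

10.8 km/h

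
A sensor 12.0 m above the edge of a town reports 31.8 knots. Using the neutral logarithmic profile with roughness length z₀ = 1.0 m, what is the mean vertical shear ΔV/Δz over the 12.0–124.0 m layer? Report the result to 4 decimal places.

Log law: V₂ = V₁ · ln(z₂/z₀)/ln(z₁/z₀) = 31.8 × 4.8203/2.4849 = 61.6864 knots
ΔV/Δz = (61.6864 − 31.8)/(124.0 − 12.0) = 29.8864/112.0000 = 0.26684 knots/m

0.2668 knots/m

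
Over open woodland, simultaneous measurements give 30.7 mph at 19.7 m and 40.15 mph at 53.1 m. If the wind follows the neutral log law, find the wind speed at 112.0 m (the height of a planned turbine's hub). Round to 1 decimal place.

47.3 mph

Log law: V ∝ ln(z/z₀). From the pair, with r = V₁/V₂ = 0.76463,
ln z₀ = (ln z₁ − r·ln z₂)/(1 − r) = (2.9806 − 0.76463×3.9722)/0.23537 = -0.2406 → z₀ = 0.7861 m
V₃ = V₁ · ln(z₃/z₀)/ln(z₁/z₀) = 30.7 × 4.9591/3.2213 = 47.2628 mph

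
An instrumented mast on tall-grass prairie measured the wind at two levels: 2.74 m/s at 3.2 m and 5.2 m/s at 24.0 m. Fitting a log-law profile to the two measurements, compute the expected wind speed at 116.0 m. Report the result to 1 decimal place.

7.1 m/s

Log law: V ∝ ln(z/z₀). From the pair, with r = V₁/V₂ = 0.52692,
ln z₀ = (ln z₁ − r·ln z₂)/(1 − r) = (1.1632 − 0.52692×3.1781)/0.47308 = -1.0811 → z₀ = 0.3392 m
V₃ = V₁ · ln(z₃/z₀)/ln(z₁/z₀) = 2.74 × 5.8347/2.2442 = 7.1236 m/s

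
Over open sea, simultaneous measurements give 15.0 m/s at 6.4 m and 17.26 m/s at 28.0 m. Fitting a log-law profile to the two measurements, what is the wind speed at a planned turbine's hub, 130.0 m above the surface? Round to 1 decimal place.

Log law: V ∝ ln(z/z₀). From the pair, with r = V₁/V₂ = 0.86906,
ln z₀ = (ln z₁ − r·ln z₂)/(1 − r) = (1.8563 − 0.86906×3.3322)/0.13094 = -7.9395 → z₀ = 0.0003564 m
V₃ = V₁ · ln(z₃/z₀)/ln(z₁/z₀) = 15.0 × 12.8071/9.7958 = 19.6110 m/s

19.6 m/s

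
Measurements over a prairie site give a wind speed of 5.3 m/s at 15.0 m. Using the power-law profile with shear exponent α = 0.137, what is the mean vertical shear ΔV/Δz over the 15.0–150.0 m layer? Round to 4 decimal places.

Power law: V₂ = V₁ · (z₂/z₁)^α = 5.3 × (10.0000)^0.137 = 7.2657 m/s
ΔV/Δz = (7.2657 − 5.3)/(150.0 − 15.0) = 1.9657/135.0000 = 0.01456 m/s/m

0.0146 m/s/m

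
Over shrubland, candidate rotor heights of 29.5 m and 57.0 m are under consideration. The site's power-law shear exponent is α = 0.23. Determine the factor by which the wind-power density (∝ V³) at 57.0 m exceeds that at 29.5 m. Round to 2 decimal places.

Speed ratio: V_B/V_A = (z_B/z_A)^α = (57.0/29.5)^0.23 = (1.9322)^0.23 = 1.16357
Power-density ratio: P_B/P_A = (V_B/V_A)³ = (1.16357)³ = 1.57535

1.58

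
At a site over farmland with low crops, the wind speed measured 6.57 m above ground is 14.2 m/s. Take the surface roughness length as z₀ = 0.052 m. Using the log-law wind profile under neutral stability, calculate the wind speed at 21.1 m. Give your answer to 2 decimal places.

Log law: V(z) ∝ ln(z/z₀), so V₂/V₁ = ln(z₂/z₀) / ln(z₁/z₀).
ln(21.1/0.052) = 6.0058, ln(6.57/0.052) = 4.8390
V₂ = 14.2 × 6.0058/4.8390 = 14.2 × 1.2411 = 17.6238 m/s

17.62 m/s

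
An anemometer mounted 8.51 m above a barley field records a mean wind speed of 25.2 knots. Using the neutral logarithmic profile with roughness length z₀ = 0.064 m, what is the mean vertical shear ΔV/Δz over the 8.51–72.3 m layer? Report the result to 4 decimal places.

Log law: V₂ = V₁ · ln(z₂/z₀)/ln(z₁/z₀) = 25.2 × 7.0297/4.8901 = 36.2258 knots
ΔV/Δz = (36.2258 − 25.2)/(72.3 − 8.51) = 11.0258/63.7900 = 0.17285 knots/m

0.1728 knots/m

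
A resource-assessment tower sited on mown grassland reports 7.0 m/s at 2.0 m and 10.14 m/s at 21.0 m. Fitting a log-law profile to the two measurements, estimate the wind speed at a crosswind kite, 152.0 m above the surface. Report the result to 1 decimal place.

Log law: V ∝ ln(z/z₀). From the pair, with r = V₁/V₂ = 0.69034,
ln z₀ = (ln z₁ − r·ln z₂)/(1 − r) = (0.6931 − 0.69034×3.0445)/0.30966 = -4.5488 → z₀ = 0.01058 m
V₃ = V₁ · ln(z₃/z₀)/ln(z₁/z₀) = 7.0 × 9.5727/5.2419 = 12.7832 m/s

12.8 m/s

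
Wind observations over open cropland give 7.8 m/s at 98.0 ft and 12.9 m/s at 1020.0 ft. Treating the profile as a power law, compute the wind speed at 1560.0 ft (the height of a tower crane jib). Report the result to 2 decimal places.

First find α: α = ln(V₂/V₁)/ln(z₂/z₁) = ln(12.9/7.8)/ln(1020.0/98.0) = 0.50310/2.34259 = 0.2148
Extrapolate from 1020.0 ft to 1560.0 ft: V₃ = 12.9 × (1560.0/1020.0)^0.2148 = 12.9 × 1.0955 = 14.1325 m/s

14.13 m/s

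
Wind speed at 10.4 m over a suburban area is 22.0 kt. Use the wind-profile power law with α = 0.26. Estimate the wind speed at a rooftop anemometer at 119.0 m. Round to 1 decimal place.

41.5 kt

Power-law profile: V₂ = V₁ · (z₂/z₁)^α
V₂ = 22.0 × (119.0/10.4)^0.26 = 22.0 × (11.4423)^0.26
    = 22.0 × 1.8846 = 41.4607 kt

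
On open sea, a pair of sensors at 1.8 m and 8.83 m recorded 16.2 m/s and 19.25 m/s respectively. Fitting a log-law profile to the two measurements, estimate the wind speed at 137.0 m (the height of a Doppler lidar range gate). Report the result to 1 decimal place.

Log law: V ∝ ln(z/z₀). From the pair, with r = V₁/V₂ = 0.84156,
ln z₀ = (ln z₁ − r·ln z₂)/(1 − r) = (0.5878 − 0.84156×2.1782)/0.15844 = -7.8594 → z₀ = 0.0003861 m
V₃ = V₁ · ln(z₃/z₀)/ln(z₁/z₀) = 16.2 × 12.7794/8.4472 = 24.5083 m/s

24.5 m/s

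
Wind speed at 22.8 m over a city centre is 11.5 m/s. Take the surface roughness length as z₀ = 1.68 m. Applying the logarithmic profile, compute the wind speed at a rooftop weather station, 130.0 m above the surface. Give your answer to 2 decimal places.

19.18 m/s

Log law: V(z) ∝ ln(z/z₀), so V₂/V₁ = ln(z₂/z₀) / ln(z₁/z₀).
ln(130.0/1.68) = 4.3487, ln(22.8/1.68) = 2.6080
V₂ = 11.5 × 4.3487/2.6080 = 11.5 × 1.6675 = 19.1761 m/s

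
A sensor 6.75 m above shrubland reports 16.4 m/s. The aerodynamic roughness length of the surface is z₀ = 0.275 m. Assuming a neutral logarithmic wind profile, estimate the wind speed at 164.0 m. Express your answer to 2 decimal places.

Log law: V(z) ∝ ln(z/z₀), so V₂/V₁ = ln(z₂/z₀) / ln(z₁/z₀).
ln(164.0/0.275) = 6.3909, ln(6.75/0.275) = 3.2005
V₂ = 16.4 × 6.3909/3.2005 = 16.4 × 1.9968 = 32.7477 m/s

32.75 m/s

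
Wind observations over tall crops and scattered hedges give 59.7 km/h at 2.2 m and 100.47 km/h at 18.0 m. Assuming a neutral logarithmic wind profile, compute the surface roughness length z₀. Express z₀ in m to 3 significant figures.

z₀ ≈ 0.101 m

Log law: V(z) ∝ ln(z/z₀). With r = V₁/V₂ = 59.7/100.47 = 0.59421,
r · ln(z₂/z₀) = ln(z₁/z₀) ⇒ ln z₀ = (ln z₁ − r·ln z₂)/(1 − r)
ln z₀ = (0.78846 − 0.59421×2.89037) / 0.40579 = -2.2894
z₀ = exp(-2.2894) = 0.1013 m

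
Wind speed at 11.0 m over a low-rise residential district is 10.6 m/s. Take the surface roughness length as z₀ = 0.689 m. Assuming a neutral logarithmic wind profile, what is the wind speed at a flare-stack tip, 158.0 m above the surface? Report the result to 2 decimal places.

20.80 m/s

Log law: V(z) ∝ ln(z/z₀), so V₂/V₁ = ln(z₂/z₀) / ln(z₁/z₀).
ln(158.0/0.689) = 5.4351, ln(11.0/0.689) = 2.7704
V₂ = 10.6 × 5.4351/2.7704 = 10.6 × 1.9618 = 20.7955 m/s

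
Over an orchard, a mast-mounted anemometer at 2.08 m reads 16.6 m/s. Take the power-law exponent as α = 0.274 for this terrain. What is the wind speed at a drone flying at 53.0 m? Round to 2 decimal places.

Power-law profile: V₂ = V₁ · (z₂/z₁)^α
V₂ = 16.6 × (53.0/2.08)^0.274 = 16.6 × (25.4808)^0.274
    = 16.6 × 2.4283 = 40.3098 m/s

40.31 m/s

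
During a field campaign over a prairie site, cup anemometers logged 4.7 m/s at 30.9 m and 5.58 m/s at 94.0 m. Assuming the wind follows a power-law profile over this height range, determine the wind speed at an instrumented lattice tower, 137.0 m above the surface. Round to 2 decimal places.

5.91 m/s

First find α: α = ln(V₂/V₁)/ln(z₂/z₁) = ln(5.58/4.7)/ln(94.0/30.9) = 0.17163/1.11254 = 0.1543
Extrapolate from 94.0 m to 137.0 m: V₃ = 5.58 × (137.0/94.0)^0.1543 = 5.58 × 1.0598 = 5.9139 m/s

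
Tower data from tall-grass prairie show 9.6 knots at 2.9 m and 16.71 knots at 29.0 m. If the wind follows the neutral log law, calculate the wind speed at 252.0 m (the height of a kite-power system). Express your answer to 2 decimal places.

Log law: V ∝ ln(z/z₀). From the pair, with r = V₁/V₂ = 0.57451,
ln z₀ = (ln z₁ − r·ln z₂)/(1 − r) = (1.0647 − 0.57451×3.3673)/0.42549 = -2.0443 → z₀ = 0.1295 m
V₃ = V₁ · ln(z₃/z₀)/ln(z₁/z₀) = 9.6 × 7.5737/3.1090 = 23.3863 knots

23.39 knots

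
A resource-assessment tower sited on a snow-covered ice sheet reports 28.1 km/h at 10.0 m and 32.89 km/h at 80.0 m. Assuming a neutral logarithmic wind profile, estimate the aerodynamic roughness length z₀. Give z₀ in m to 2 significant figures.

Log law: V(z) ∝ ln(z/z₀). With r = V₁/V₂ = 28.1/32.89 = 0.85436,
r · ln(z₂/z₀) = ln(z₁/z₀) ⇒ ln z₀ = (ln z₁ − r·ln z₂)/(1 − r)
ln z₀ = (2.30259 − 0.85436×4.38203) / 0.14564 = -9.8962
z₀ = exp(-9.8962) = 0.00005036 m

z₀ ≈ 0.000050 m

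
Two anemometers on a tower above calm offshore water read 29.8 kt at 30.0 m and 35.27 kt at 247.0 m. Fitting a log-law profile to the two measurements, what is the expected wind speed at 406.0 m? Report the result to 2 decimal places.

Log law: V ∝ ln(z/z₀). From the pair, with r = V₁/V₂ = 0.84491,
ln z₀ = (ln z₁ − r·ln z₂)/(1 − r) = (3.4012 − 0.84491×5.5094)/0.15509 = -8.0840 → z₀ = 0.0003084 m
V₃ = V₁ · ln(z₃/z₀)/ln(z₁/z₀) = 29.8 × 14.0904/11.4852 = 36.5594 kt

36.56 kt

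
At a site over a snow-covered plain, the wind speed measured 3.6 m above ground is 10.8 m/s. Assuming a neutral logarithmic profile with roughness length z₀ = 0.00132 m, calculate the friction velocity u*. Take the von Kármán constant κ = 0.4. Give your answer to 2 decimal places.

Log law: V(z) = (u*/κ) · ln(z/z₀) ⇒ u* = κ · V / ln(z/z₀)
u* = 0.4 × 10.8 / ln(3.6/0.00132) = 0.4 × 10.8 / 7.9111
   = 4.3200 / 7.9111 = 0.5461 m/s

u* ≈ 0.55 m/s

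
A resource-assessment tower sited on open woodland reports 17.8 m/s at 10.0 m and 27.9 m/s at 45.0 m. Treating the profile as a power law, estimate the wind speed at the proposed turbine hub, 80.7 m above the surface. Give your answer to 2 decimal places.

First find α: α = ln(V₂/V₁)/ln(z₂/z₁) = ln(27.9/17.8)/ln(45.0/10.0) = 0.44943/1.50408 = 0.2988
Extrapolate from 45.0 m to 80.7 m: V₃ = 27.9 × (80.7/45.0)^0.2988 = 27.9 × 1.1907 = 33.2200 m/s

33.22 m/s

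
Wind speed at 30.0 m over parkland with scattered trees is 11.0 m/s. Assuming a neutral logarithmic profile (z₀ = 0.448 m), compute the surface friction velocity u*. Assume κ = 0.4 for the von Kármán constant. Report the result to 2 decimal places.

u* ≈ 1.05 m/s

Log law: V(z) = (u*/κ) · ln(z/z₀) ⇒ u* = κ · V / ln(z/z₀)
u* = 0.4 × 11.0 / ln(30.0/0.448) = 0.4 × 11.0 / 4.2042
   = 4.4000 / 4.2042 = 1.0466 m/s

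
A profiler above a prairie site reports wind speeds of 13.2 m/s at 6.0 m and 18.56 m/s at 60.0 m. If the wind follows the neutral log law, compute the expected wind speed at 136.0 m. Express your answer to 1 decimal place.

20.5 m/s

Log law: V ∝ ln(z/z₀). From the pair, with r = V₁/V₂ = 0.71121,
ln z₀ = (ln z₁ − r·ln z₂)/(1 − r) = (1.7918 − 0.71121×4.0943)/0.28879 = -3.8788 → z₀ = 0.02068 m
V₃ = V₁ · ln(z₃/z₀)/ln(z₁/z₀) = 13.2 × 8.7914/5.6705 = 20.4649 m/s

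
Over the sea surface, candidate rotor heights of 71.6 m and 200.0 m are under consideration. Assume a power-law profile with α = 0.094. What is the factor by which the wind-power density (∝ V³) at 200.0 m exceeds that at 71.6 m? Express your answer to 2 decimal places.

1.34

Speed ratio: V_B/V_A = (z_B/z_A)^α = (200.0/71.6)^0.094 = (2.7933)^0.094 = 1.10137
Power-density ratio: P_B/P_A = (V_B/V_A)³ = (1.10137)³ = 1.33600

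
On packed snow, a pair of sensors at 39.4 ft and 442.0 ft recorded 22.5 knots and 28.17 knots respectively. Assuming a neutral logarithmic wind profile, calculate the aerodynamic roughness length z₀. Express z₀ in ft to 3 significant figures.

z₀ ≈ 0.00269 ft

Log law: V(z) ∝ ln(z/z₀). With r = V₁/V₂ = 22.5/28.17 = 0.79872,
r · ln(z₂/z₀) = ln(z₁/z₀) ⇒ ln z₀ = (ln z₁ − r·ln z₂)/(1 − r)
ln z₀ = (3.67377 − 0.79872×6.09131) / 0.20128 = -5.9197
z₀ = exp(-5.9197) = 0.002686 ft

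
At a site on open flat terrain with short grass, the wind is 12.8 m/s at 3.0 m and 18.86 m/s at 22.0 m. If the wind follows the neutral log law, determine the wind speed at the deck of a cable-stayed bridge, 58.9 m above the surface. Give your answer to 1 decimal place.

Log law: V ∝ ln(z/z₀). From the pair, with r = V₁/V₂ = 0.67869,
ln z₀ = (ln z₁ − r·ln z₂)/(1 − r) = (1.0986 − 0.67869×3.0910)/0.32131 = -3.1098 → z₀ = 0.04461 m
V₃ = V₁ · ln(z₃/z₀)/ln(z₁/z₀) = 12.8 × 7.1857/4.2084 = 21.8553 m/s

21.9 m/s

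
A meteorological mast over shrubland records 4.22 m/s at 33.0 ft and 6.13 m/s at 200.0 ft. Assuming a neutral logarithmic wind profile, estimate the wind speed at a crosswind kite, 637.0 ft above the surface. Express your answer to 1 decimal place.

Log law: V ∝ ln(z/z₀). From the pair, with r = V₁/V₂ = 0.68842,
ln z₀ = (ln z₁ − r·ln z₂)/(1 − r) = (3.4965 − 0.68842×5.2983)/0.31158 = -0.4845 → z₀ = 0.6160 ft
V₃ = V₁ · ln(z₃/z₀)/ln(z₁/z₀) = 4.22 × 6.9412/3.9810 = 7.3580 m/s

7.4 m/s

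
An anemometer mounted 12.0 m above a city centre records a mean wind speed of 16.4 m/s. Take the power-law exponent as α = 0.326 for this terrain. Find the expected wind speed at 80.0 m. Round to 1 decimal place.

Power-law profile: V₂ = V₁ · (z₂/z₁)^α
V₂ = 16.4 × (80.0/12.0)^0.326 = 16.4 × (6.6667)^0.326
    = 16.4 × 1.8561 = 30.4395 m/s

30.4 m/s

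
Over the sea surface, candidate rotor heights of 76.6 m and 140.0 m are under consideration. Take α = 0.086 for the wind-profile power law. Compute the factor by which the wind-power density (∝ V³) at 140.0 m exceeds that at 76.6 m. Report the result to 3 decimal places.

Speed ratio: V_B/V_A = (z_B/z_A)^α = (140.0/76.6)^0.086 = (1.8277)^0.086 = 1.05323
Power-density ratio: P_B/P_A = (V_B/V_A)³ = (1.05323)³ = 1.16834

1.168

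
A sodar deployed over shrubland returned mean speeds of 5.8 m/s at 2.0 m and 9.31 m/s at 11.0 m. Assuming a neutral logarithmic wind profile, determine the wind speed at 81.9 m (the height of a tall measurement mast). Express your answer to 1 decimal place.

13.4 m/s

Log law: V ∝ ln(z/z₀). From the pair, with r = V₁/V₂ = 0.62299,
ln z₀ = (ln z₁ − r·ln z₂)/(1 − r) = (0.6931 − 0.62299×2.3979)/0.37701 = -2.1238 → z₀ = 0.1196 m
V₃ = V₁ · ln(z₃/z₀)/ln(z₁/z₀) = 5.8 × 6.5293/2.8170 = 13.4436 m/s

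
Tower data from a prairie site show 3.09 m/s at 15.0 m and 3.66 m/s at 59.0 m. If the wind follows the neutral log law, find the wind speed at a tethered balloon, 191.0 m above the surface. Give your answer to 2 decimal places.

4.15 m/s

Log law: V ∝ ln(z/z₀). From the pair, with r = V₁/V₂ = 0.84426,
ln z₀ = (ln z₁ − r·ln z₂)/(1 − r) = (2.7081 − 0.84426×4.0775)/0.15574 = -4.7160 → z₀ = 0.008951 m
V₃ = V₁ · ln(z₃/z₀)/ln(z₁/z₀) = 3.09 × 9.9683/7.4241 = 4.1489 m/s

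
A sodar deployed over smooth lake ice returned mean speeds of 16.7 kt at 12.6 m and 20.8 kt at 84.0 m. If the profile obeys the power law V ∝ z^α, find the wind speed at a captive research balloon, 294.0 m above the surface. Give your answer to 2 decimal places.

24.05 kt

First find α: α = ln(V₂/V₁)/ln(z₂/z₁) = ln(20.8/16.7)/ln(84.0/12.6) = 0.21954/1.89712 = 0.1157
Extrapolate from 84.0 m to 294.0 m: V₃ = 20.8 × (294.0/84.0)^0.1157 = 20.8 × 1.1560 = 24.0450 kt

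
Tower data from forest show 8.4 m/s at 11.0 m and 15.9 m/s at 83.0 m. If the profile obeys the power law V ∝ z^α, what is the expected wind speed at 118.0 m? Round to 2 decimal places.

First find α: α = ln(V₂/V₁)/ln(z₂/z₁) = ln(15.9/8.4)/ln(83.0/11.0) = 0.63809/2.02095 = 0.3157
Extrapolate from 83.0 m to 118.0 m: V₃ = 15.9 × (118.0/83.0)^0.3157 = 15.9 × 1.1175 = 17.7682 m/s

17.77 m/s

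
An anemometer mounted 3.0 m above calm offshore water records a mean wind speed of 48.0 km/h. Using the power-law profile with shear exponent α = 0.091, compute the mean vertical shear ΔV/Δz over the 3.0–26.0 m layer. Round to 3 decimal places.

0.453 km/h/m

Power law: V₂ = V₁ · (z₂/z₁)^α = 48.0 × (8.6667)^0.091 = 58.4233 km/h
ΔV/Δz = (58.4233 − 48.0)/(26.0 − 3.0) = 10.4233/23.0000 = 0.45319 km/h/m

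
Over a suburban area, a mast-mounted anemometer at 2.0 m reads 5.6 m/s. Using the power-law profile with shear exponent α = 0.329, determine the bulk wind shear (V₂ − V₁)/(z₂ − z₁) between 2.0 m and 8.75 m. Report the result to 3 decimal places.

0.519 m/s/m

Power law: V₂ = V₁ · (z₂/z₁)^α = 5.6 × (4.3750)^0.329 = 9.1006 m/s
ΔV/Δz = (9.1006 − 5.6)/(8.75 − 2.0) = 3.5006/6.7500 = 0.51861 m/s/m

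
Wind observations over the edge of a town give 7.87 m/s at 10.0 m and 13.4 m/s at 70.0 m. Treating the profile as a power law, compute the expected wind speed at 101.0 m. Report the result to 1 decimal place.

First find α: α = ln(V₂/V₁)/ln(z₂/z₁) = ln(13.4/7.87)/ln(70.0/10.0) = 0.53220/1.94591 = 0.2735
Extrapolate from 70.0 m to 101.0 m: V₃ = 13.4 × (101.0/70.0)^0.2735 = 13.4 × 1.1055 = 14.8133 m/s

14.8 m/s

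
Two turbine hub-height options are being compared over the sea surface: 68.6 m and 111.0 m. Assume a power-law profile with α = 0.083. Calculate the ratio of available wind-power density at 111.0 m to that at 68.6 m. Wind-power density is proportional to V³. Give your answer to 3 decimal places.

Speed ratio: V_B/V_A = (z_B/z_A)^α = (111.0/68.6)^0.083 = (1.6181)^0.083 = 1.04075
Power-density ratio: P_B/P_A = (V_B/V_A)³ = (1.04075)³ = 1.12730

1.127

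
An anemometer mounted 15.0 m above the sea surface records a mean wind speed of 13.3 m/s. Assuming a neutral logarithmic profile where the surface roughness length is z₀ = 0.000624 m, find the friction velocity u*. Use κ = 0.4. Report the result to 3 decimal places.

Log law: V(z) = (u*/κ) · ln(z/z₀) ⇒ u* = κ · V / ln(z/z₀)
u* = 0.4 × 13.3 / ln(15.0/0.000624) = 0.4 × 13.3 / 10.0874
   = 5.3200 / 10.0874 = 0.5274 m/s

u* ≈ 0.527 m/s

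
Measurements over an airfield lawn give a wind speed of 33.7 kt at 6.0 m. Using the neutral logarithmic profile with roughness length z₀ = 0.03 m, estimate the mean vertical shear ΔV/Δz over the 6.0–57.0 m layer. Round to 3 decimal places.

Log law: V₂ = V₁ · ln(z₂/z₀)/ln(z₁/z₀) = 33.7 × 7.5496/5.2983 = 48.0194 kt
ΔV/Δz = (48.0194 − 33.7)/(57.0 − 6.0) = 14.3194/51.0000 = 0.28077 kt/m

0.281 kt/m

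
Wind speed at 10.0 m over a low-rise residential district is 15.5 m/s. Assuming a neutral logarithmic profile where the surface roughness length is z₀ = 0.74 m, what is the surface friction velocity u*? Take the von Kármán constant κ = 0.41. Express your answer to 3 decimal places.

u* ≈ 2.441 m/s

Log law: V(z) = (u*/κ) · ln(z/z₀) ⇒ u* = κ · V / ln(z/z₀)
u* = 0.41 × 15.5 / ln(10.0/0.74) = 0.41 × 15.5 / 2.6037
   = 6.3550 / 2.6037 = 2.4408 m/s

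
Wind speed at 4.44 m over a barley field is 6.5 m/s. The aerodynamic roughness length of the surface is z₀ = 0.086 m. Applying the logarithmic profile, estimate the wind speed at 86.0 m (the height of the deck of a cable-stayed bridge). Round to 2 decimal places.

Log law: V(z) ∝ ln(z/z₀), so V₂/V₁ = ln(z₂/z₀) / ln(z₁/z₀).
ln(86.0/0.086) = 6.9078, ln(4.44/0.086) = 3.9441
V₂ = 6.5 × 6.9078/3.9441 = 6.5 × 1.7514 = 11.3843 m/s

11.38 m/s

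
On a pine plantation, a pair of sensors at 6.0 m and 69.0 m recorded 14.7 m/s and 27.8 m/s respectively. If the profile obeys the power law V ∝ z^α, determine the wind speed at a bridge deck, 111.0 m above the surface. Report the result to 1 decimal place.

31.5 m/s

First find α: α = ln(V₂/V₁)/ln(z₂/z₁) = ln(27.8/14.7)/ln(69.0/6.0) = 0.63719/2.44235 = 0.2609
Extrapolate from 69.0 m to 111.0 m: V₃ = 27.8 × (111.0/69.0)^0.2609 = 27.8 × 1.1321 = 31.4711 m/s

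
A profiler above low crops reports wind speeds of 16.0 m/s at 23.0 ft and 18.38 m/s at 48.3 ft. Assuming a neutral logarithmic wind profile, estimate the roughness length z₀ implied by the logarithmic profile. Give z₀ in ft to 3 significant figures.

Log law: V(z) ∝ ln(z/z₀). With r = V₁/V₂ = 16.0/18.38 = 0.87051,
r · ln(z₂/z₀) = ln(z₁/z₀) ⇒ ln z₀ = (ln z₁ − r·ln z₂)/(1 − r)
ln z₀ = (3.13549 − 0.87051×3.87743) / 0.12949 = -1.8523
z₀ = exp(-1.8523) = 0.1569 ft

z₀ ≈ 0.157 ft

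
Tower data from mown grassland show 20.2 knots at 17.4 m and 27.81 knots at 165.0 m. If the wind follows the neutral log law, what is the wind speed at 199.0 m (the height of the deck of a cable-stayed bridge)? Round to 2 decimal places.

28.44 knots

Log law: V ∝ ln(z/z₀). From the pair, with r = V₁/V₂ = 0.72636,
ln z₀ = (ln z₁ − r·ln z₂)/(1 − r) = (2.8565 − 0.72636×5.1059)/0.27364 = -3.1145 → z₀ = 0.04440 m
V₃ = V₁ · ln(z₃/z₀)/ln(z₁/z₀) = 20.2 × 8.4078/5.9710 = 28.4438 knots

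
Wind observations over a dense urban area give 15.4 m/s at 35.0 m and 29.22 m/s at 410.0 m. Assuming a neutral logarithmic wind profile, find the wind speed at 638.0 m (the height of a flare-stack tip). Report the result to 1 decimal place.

31.7 m/s

Log law: V ∝ ln(z/z₀). From the pair, with r = V₁/V₂ = 0.52704,
ln z₀ = (ln z₁ − r·ln z₂)/(1 − r) = (3.5553 − 0.52704×6.0162)/0.47296 = 0.8132 → z₀ = 2.255 m
V₃ = V₁ · ln(z₃/z₀)/ln(z₁/z₀) = 15.4 × 5.6451/2.7421 = 31.7033 m/s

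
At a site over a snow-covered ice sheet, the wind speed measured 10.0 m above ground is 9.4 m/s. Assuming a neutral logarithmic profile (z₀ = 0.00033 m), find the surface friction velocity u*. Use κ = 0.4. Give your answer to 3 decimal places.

Log law: V(z) = (u*/κ) · ln(z/z₀) ⇒ u* = κ · V / ln(z/z₀)
u* = 0.4 × 9.4 / ln(10.0/0.00033) = 0.4 × 9.4 / 10.3190
   = 3.7600 / 10.3190 = 0.3644 m/s

u* ≈ 0.364 m/s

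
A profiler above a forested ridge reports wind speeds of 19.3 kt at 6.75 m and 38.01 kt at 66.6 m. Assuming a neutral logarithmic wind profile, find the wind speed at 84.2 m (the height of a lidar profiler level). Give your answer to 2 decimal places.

39.93 kt

Log law: V ∝ ln(z/z₀). From the pair, with r = V₁/V₂ = 0.50776,
ln z₀ = (ln z₁ − r·ln z₂)/(1 − r) = (1.9095 − 0.50776×4.1987)/0.49224 = -0.4518 → z₀ = 0.6365 m
V₃ = V₁ · ln(z₃/z₀)/ln(z₁/z₀) = 19.3 × 4.8850/2.3613 = 39.9266 kt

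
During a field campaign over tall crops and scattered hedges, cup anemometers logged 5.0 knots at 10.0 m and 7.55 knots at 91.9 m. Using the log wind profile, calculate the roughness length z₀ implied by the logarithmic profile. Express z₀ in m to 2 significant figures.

Log law: V(z) ∝ ln(z/z₀). With r = V₁/V₂ = 5.0/7.55 = 0.66225,
r · ln(z₂/z₀) = ln(z₁/z₀) ⇒ ln z₀ = (ln z₁ − r·ln z₂)/(1 − r)
ln z₀ = (2.30259 − 0.66225×4.52070) / 0.33775 = -2.0467
z₀ = exp(-2.0467) = 0.1292 m

z₀ ≈ 0.13 m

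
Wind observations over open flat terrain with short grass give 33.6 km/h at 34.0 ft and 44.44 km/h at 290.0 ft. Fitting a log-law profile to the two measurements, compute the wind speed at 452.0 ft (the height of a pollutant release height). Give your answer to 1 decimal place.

Log law: V ∝ ln(z/z₀). From the pair, with r = V₁/V₂ = 0.75608,
ln z₀ = (ln z₁ − r·ln z₂)/(1 − r) = (3.5264 − 0.75608×5.6699)/0.24392 = -3.1178 → z₀ = 0.04426 ft
V₃ = V₁ · ln(z₃/z₀)/ln(z₁/z₀) = 33.6 × 9.2314/6.6441 = 46.6843 km/h

46.7 km/h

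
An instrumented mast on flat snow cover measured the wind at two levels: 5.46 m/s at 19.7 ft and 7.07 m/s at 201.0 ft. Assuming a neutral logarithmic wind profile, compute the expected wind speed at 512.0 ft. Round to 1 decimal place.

Log law: V ∝ ln(z/z₀). From the pair, with r = V₁/V₂ = 0.77228,
ln z₀ = (ln z₁ − r·ln z₂)/(1 − r) = (2.9806 − 0.77228×5.3033)/0.22772 = -4.8963 → z₀ = 0.007474 ft
V₃ = V₁ · ln(z₃/z₀)/ln(z₁/z₀) = 5.46 × 11.1346/7.8769 = 7.7181 m/s

7.7 m/s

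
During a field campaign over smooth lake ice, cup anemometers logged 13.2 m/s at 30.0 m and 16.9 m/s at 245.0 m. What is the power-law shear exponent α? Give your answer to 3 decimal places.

α ≈ 0.118

Power law: V₂/V₁ = (z₂/z₁)^α ⇒ α = ln(V₂/V₁) / ln(z₂/z₁)
α = ln(16.9/13.2) / ln(245.0/30.0) = ln(1.2803) / ln(8.1667)
  = 0.24710 / 2.10006 = 0.11766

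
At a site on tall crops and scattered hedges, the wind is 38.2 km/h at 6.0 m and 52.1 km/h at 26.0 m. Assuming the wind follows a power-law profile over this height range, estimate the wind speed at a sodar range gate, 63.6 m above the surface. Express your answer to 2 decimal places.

First find α: α = ln(V₂/V₁)/ln(z₂/z₁) = ln(52.1/38.2)/ln(26.0/6.0) = 0.31033/1.46634 = 0.2116
Extrapolate from 26.0 m to 63.6 m: V₃ = 52.1 × (63.6/26.0)^0.2116 = 52.1 × 1.2084 = 62.9586 km/h

62.96 km/h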